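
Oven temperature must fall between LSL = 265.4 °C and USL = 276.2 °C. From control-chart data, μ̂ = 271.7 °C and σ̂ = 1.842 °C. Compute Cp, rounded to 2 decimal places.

0.98

Cp = (USL − LSL) / (6σ̂) = (276.2 − 265.4) / (6 × 1.842) = 10.8000 / 11.0520 = 0.9772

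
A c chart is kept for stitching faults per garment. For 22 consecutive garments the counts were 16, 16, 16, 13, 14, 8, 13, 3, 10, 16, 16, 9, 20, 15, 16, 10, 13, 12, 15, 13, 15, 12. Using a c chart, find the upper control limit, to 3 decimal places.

24.138

c̄ = (16 + 16 + 16 + 13 + 14 + 8 + 13 + 3 + 10 + 16 + 16 + 9 + 20 + 15 + 16 + 10 + 13 + 12 + 15 + 13 + 15 + 12) / 22 = 291 / 22 = 13.2273
UCL = c̄ + 3√c̄ = 13.2273 + 3 × √13.2273 = 13.2273 + 3 × 3.6369 = 24.1381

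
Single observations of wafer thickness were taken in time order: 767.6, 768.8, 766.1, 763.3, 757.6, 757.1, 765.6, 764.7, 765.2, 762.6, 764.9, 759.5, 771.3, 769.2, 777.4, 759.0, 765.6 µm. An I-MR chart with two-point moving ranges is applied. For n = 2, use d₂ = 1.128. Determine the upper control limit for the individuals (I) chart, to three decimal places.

X̄ = (767.6 + 768.8 + 766.1 + 763.3 + 757.6 + 757.1 + 765.6 + 764.7 + 765.2 + 762.6 + 764.9 + 759.5 + 771.3 + 769.2 + 777.4 + 759.0 + 765.6) / 17 = 765.0294
Moving ranges: 1.2, 2.7, 2.8, 5.7, 0.5, 8.5, 0.9, 0.5, 2.6, 2.3, 5.4, 11.8, 2.1, 8.2, 18.4, 6.6; M̄R̄ = 80.2000 / 16 = 5.0125
UCL = X̄ + 3·M̄R̄/d₂ = 765.0294 + 3 × 5.0125 / 1.128 = 778.3605

778.361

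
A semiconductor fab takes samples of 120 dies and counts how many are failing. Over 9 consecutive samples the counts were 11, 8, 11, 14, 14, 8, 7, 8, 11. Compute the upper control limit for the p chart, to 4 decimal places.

0.1616

p̄ = Σdᵢ / (k·n) = 92 / (9 × 120) = 0.08519
UCL = p̄ + 3·√(p̄(1−p̄)/n) = 0.08519 + 3 × √(0.08519×0.91481/120) = 0.08519 + 3 × 0.02548 = 0.16164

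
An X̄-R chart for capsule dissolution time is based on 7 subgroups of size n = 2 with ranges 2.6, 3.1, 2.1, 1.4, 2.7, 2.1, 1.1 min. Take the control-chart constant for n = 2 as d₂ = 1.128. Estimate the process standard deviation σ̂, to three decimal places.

R̄ = (2.6 + 3.1 + 2.1 + 1.4 + 2.7 + 2.1 + 1.1) / 7 = 2.1571
σ̂ = R̄ / d₂ = 2.1571 / 1.128 = 1.9124

1.912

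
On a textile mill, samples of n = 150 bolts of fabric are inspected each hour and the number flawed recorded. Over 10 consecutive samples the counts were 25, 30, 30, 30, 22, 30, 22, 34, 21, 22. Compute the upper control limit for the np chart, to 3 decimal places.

40.634

p̄ = Σdᵢ / (k·n) = 266 / (10 × 150) = 0.17733
UCL = np̄ + 3·√(np̄(1−p̄)) = 26.6000 + 3 × √(26.6000×0.82267) = 26.6000 + 3 × 4.6779 = 40.6338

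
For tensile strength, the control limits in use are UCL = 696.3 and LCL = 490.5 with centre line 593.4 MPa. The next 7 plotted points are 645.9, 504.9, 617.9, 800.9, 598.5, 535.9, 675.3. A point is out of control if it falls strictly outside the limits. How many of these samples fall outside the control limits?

Compare each point to [490.5, 696.3]: sample 4 = 800.9 > UCL.

1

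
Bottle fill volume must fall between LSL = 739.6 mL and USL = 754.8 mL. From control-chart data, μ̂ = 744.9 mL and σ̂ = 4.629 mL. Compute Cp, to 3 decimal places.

0.547

Cp = (USL − LSL) / (6σ̂) = (754.8 − 739.6) / (6 × 4.629) = 15.2000 / 27.7740 = 0.5473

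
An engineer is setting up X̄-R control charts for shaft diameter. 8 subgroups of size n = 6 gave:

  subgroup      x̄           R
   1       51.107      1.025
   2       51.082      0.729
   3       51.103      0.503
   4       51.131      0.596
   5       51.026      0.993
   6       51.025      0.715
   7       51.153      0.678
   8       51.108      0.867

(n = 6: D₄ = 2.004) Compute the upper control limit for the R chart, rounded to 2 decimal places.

R̄ = (1.025 + 0.729 + 0.503 + 0.596 + 0.993 + 0.715 + 0.678 + 0.867) / 8 = 6.1060 / 8 = 0.7632
UCL_R = D₄·R̄ = 2.004 × 0.7632 = 1.5296

1.53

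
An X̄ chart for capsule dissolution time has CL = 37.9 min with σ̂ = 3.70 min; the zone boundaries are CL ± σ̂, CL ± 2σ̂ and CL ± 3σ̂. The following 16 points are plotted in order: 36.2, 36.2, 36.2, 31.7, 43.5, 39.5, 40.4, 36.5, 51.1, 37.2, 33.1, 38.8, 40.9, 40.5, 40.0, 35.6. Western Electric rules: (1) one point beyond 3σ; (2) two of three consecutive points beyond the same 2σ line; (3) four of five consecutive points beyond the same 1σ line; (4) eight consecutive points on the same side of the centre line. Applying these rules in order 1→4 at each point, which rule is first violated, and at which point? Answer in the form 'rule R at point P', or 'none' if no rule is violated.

Zone of each point (C = within 1σ̂, B = 1σ̂–2σ̂, A = 2σ̂–3σ̂, * = beyond 3σ̂; sign = side of CL): 1:-C, 2:-C, 3:-C, 4:-B, 5:+B, 6:+C, 7:+C, 8:-C, 9:+*, 10:-C, 11:-B, 12:+C, 13:+C, 14:+C, 15:+C, 16:-C
Rule 1 (one point beyond the 3σ limits) is satisfied at point 9.

rule 1 at point 9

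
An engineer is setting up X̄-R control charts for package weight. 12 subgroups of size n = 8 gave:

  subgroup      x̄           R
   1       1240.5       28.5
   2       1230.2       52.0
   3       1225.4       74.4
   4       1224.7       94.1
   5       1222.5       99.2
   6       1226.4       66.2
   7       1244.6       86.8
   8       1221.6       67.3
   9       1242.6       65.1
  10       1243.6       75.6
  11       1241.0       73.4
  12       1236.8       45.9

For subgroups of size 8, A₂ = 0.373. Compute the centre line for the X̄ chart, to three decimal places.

1233.325

X̄̄ = (1240.5 + 1230.2 + 1225.4 + 1224.7 + 1222.5 + 1226.4 + 1244.6 + 1221.6 + 1242.6 + 1243.6 + 1241.0 + 1236.8) / 12 = 14799.9000 / 12 = 1233.3250
CL = X̄̄ = 1233.3250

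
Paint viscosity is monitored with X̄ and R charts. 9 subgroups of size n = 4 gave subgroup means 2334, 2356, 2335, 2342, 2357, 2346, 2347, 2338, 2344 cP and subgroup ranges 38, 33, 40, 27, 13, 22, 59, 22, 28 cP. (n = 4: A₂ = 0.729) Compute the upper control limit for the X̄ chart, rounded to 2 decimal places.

X̄̄ = (2334 + 2356 + 2335 + 2342 + 2357 + 2346 + 2347 + 2338 + 2344) / 9 = 21099.0000 / 9 = 2344.3333
R̄ = (38 + 33 + 40 + 27 + 13 + 22 + 59 + 22 + 28) / 9 = 282.0000 / 9 = 31.3333
UCL = X̄̄ + A₂·R̄ = 2344.3333 + 0.729 × 31.3333 = 2367.1753

2367.18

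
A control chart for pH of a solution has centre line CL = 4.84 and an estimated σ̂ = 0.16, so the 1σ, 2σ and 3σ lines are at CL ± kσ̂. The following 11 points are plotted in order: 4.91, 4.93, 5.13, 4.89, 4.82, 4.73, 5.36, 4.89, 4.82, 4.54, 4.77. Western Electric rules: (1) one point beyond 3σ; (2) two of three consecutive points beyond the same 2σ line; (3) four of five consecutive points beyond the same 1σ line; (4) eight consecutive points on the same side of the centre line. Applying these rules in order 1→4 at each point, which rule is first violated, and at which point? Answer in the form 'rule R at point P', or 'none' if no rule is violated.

Zone of each point (C = within 1σ̂, B = 1σ̂–2σ̂, A = 2σ̂–3σ̂, * = beyond 3σ̂; sign = side of CL): 1:+C, 2:+C, 3:+B, 4:+C, 5:-C, 6:-C, 7:+*, 8:+C, 9:-C, 10:-B, 11:-C
Rule 1 (one point beyond the 3σ limits) is satisfied at point 7.

rule 1 at point 7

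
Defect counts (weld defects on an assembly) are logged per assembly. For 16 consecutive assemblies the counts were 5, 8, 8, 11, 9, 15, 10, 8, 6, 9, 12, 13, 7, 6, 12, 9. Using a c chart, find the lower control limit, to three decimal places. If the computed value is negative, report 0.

c̄ = (5 + 8 + 8 + 11 + 9 + 15 + 10 + 8 + 6 + 9 + 12 + 13 + 7 + 6 + 12 + 9) / 16 = 148 / 16 = 9.2500
LCL = c̄ − 3√c̄ = 9.2500 − 3 × 3.0414 = 0.1259

0.126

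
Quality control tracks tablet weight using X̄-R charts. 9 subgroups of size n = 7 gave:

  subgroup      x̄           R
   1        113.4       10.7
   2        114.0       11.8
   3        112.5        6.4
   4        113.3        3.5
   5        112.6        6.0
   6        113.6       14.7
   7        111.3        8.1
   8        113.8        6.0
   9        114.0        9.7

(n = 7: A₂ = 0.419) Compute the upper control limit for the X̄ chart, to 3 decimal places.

X̄̄ = (113.4 + 114.0 + 112.5 + 113.3 + 112.6 + 113.6 + 111.3 + 113.8 + 114.0) / 9 = 1018.5000 / 9 = 113.1667
R̄ = (10.7 + 11.8 + 6.4 + 3.5 + 6.0 + 14.7 + 8.1 + 6.0 + 9.7) / 9 = 76.9000 / 9 = 8.5444
UCL = X̄̄ + A₂·R̄ = 113.1667 + 0.419 × 8.5444 = 116.7468

116.747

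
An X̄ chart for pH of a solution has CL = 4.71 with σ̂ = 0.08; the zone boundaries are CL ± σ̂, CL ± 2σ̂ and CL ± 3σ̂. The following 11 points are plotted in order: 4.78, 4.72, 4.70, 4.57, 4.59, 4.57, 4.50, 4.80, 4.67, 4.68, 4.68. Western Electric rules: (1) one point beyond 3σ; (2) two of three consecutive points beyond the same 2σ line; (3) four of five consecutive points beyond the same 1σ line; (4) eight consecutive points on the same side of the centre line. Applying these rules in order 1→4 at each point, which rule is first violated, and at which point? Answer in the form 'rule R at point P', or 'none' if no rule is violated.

Zone of each point (C = within 1σ̂, B = 1σ̂–2σ̂, A = 2σ̂–3σ̂, * = beyond 3σ̂; sign = side of CL): 1:+C, 2:+C, 3:-C, 4:-B, 5:-B, 6:-B, 7:-A, 8:+B, 9:-C, 10:-C, 11:-C
Rule 3 (four of five consecutive points beyond the same 1σ limit) is satisfied at point 7.

rule 3 at point 7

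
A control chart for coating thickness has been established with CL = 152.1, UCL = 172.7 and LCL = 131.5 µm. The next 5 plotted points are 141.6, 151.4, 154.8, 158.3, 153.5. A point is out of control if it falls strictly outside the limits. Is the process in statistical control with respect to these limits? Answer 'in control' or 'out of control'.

in control

All 5 points lie within [131.5, 172.7].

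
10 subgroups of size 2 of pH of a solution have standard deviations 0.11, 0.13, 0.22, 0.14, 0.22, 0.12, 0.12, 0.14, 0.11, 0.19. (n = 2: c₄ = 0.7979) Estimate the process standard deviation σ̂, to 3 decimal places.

0.188

s̄ = (0.11 + 0.13 + 0.22 + 0.14 + 0.22 + 0.12 + 0.12 + 0.14 + 0.11 + 0.19) / 10 = 0.1500
σ̂ = s̄ / c₄ = 0.1500 / 0.7979 = 0.1880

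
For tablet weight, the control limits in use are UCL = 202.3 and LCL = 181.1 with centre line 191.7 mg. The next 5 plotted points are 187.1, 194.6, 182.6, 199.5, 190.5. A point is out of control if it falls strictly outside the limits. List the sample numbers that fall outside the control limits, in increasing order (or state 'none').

none

All 5 points lie within [181.1, 202.3].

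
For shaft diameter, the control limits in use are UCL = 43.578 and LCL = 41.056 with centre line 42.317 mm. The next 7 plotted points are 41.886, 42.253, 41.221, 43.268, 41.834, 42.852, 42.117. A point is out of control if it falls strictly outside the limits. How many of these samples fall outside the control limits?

0

All 7 points lie within [41.056, 43.578].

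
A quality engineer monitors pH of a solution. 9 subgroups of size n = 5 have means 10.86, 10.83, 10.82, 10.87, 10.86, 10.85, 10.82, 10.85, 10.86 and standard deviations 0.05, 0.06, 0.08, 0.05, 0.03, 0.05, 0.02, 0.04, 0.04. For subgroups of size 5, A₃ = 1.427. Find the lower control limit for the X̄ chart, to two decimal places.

10.78

X̄̄ = (10.86 + 10.83 + 10.82 + 10.87 + 10.86 + 10.85 + 10.82 + 10.85 + 10.86) / 9 = 10.8467
s̄ = (0.05 + 0.06 + 0.08 + 0.05 + 0.03 + 0.05 + 0.02 + 0.04 + 0.04) / 9 = 0.0467
LCL = X̄̄ − A₃·s̄ = 10.8467 − 1.427 × 0.0467 = 10.7801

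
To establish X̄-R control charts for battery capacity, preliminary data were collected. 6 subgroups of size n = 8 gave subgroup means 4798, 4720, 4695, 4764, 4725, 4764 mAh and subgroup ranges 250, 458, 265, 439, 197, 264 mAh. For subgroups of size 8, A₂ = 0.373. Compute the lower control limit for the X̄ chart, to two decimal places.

4627.90

X̄̄ = (4798 + 4720 + 4695 + 4764 + 4725 + 4764) / 6 = 28466.0000 / 6 = 4744.3333
R̄ = (250 + 458 + 265 + 439 + 197 + 264) / 6 = 1873.0000 / 6 = 312.1667
LCL = X̄̄ − A₂·R̄ = 4744.3333 − 0.373 × 312.1667 = 4627.8952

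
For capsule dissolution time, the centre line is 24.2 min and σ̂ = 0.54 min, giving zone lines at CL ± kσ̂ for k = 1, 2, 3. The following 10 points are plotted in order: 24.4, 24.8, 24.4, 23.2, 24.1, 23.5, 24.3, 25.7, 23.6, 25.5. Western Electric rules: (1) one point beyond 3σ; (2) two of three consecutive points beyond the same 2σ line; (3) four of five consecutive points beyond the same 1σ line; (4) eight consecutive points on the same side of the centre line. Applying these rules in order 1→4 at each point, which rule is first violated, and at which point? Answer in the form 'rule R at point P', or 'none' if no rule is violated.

rule 2 at point 10

Zone of each point (C = within 1σ̂, B = 1σ̂–2σ̂, A = 2σ̂–3σ̂, * = beyond 3σ̂; sign = side of CL): 1:+C, 2:+B, 3:+C, 4:-B, 5:-C, 6:-B, 7:+C, 8:+A, 9:-B, 10:+A
Rule 2 (two of three consecutive points beyond the same 2σ limit) is satisfied at point 10.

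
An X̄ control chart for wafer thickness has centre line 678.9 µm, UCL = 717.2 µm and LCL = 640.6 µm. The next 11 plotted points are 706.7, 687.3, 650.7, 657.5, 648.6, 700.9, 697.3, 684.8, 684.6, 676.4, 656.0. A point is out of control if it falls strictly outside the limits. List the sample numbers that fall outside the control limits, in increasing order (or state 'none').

All 11 points lie within [640.6, 717.2].

none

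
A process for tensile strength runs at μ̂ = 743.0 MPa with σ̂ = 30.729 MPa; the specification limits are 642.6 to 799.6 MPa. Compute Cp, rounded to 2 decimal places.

0.85

Cp = (USL − LSL) / (6σ̂) = (799.6 − 642.6) / (6 × 30.729) = 157.0000 / 184.3740 = 0.8515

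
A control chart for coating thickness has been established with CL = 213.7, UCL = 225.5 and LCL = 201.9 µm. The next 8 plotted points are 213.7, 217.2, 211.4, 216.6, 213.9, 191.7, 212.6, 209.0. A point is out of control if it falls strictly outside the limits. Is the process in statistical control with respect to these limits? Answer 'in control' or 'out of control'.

out of control

Compare each point to [201.9, 225.5]: sample 6 = 191.7 < LCL.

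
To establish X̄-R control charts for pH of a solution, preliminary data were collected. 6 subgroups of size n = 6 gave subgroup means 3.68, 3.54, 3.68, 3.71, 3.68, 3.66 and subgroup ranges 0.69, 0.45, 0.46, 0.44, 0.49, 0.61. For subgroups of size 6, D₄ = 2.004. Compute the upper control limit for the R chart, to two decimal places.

R̄ = (0.69 + 0.45 + 0.46 + 0.44 + 0.49 + 0.61) / 6 = 3.1400 / 6 = 0.5233
UCL_R = D₄·R̄ = 2.004 × 0.5233 = 1.0488

1.05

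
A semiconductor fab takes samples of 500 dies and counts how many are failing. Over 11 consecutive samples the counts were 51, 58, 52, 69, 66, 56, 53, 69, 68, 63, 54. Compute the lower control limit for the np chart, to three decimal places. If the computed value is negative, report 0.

p̄ = Σdᵢ / (k·n) = 659 / (11 × 500) = 0.11982
LCL = np̄ − 3·√(np̄(1−p̄)) = 59.9091 − 3 × 7.2616 = 38.1243

38.124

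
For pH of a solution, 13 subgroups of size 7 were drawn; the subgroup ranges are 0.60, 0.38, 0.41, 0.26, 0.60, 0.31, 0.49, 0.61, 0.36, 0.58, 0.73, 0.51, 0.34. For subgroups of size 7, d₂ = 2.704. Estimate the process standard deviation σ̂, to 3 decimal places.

0.176

R̄ = (0.60 + 0.38 + 0.41 + 0.26 + 0.60 + 0.31 + 0.49 + 0.61 + 0.36 + 0.58 + 0.73 + 0.51 + 0.34) / 13 = 0.4754
σ̂ = R̄ / d₂ = 0.4754 / 2.704 = 0.1758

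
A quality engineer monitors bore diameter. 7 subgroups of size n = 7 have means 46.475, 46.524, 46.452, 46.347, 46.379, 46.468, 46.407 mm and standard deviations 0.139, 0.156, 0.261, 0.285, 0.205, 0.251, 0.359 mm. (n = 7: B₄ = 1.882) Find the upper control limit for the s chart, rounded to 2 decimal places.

0.45

s̄ = (0.139 + 0.156 + 0.261 + 0.285 + 0.205 + 0.251 + 0.359) / 7 = 0.2366
UCL_s = B₄·s̄ = 1.882 × 0.2366 = 0.4452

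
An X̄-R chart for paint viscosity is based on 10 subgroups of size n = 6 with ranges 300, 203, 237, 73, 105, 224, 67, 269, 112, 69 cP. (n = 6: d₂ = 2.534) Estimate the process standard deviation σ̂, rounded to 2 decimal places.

R̄ = (300 + 203 + 237 + 73 + 105 + 224 + 67 + 269 + 112 + 69) / 10 = 165.9000
σ̂ = R̄ / d₂ = 165.9000 / 2.534 = 65.4696

65.47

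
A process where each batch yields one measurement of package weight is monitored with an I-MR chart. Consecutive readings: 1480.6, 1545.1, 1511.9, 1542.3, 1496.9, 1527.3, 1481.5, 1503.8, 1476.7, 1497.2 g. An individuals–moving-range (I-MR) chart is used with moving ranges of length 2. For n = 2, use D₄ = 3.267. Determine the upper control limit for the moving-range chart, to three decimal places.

116.015

Moving ranges: 64.5, 33.2, 30.4, 45.4, 30.4, 45.8, 22.3, 27.1, 20.5; M̄R̄ = 319.6000 / 9 = 35.5111
UCL_MR = D₄·M̄R̄ = 3.267 × 35.5111 = 116.0148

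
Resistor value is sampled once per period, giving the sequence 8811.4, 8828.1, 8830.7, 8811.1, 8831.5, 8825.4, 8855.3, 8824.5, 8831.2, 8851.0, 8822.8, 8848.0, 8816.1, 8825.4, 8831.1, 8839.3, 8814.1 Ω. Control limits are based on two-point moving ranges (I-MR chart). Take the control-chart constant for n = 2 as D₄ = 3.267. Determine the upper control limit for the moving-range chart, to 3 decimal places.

58.459

Moving ranges: 16.7, 2.6, 19.6, 20.4, 6.1, 29.9, 30.8, 6.7, 19.8, 28.2, 25.2, 31.9, 9.3, 5.7, 8.2, 25.2; M̄R̄ = 286.3000 / 16 = 17.8938
UCL_MR = D₄·M̄R̄ = 3.267 × 17.8938 = 58.4589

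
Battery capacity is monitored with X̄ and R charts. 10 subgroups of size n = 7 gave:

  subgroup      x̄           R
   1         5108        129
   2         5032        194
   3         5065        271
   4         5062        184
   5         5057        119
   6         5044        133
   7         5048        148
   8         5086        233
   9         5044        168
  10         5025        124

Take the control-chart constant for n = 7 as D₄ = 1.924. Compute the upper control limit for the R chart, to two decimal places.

R̄ = (129 + 194 + 271 + 184 + 119 + 133 + 148 + 233 + 168 + 124) / 10 = 1703.0000 / 10 = 170.3000
UCL_R = D₄·R̄ = 1.924 × 170.3000 = 327.6572

327.66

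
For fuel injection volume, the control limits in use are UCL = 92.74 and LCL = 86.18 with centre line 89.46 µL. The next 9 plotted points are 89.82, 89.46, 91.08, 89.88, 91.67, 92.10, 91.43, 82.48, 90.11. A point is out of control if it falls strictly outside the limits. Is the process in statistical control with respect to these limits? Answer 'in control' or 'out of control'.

Compare each point to [86.18, 92.74]: sample 8 = 82.48 < LCL.

out of control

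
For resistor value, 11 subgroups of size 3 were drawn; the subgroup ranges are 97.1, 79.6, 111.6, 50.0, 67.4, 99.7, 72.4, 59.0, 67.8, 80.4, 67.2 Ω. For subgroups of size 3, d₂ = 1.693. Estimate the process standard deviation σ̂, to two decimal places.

45.76

R̄ = (97.1 + 79.6 + 111.6 + 50.0 + 67.4 + 99.7 + 72.4 + 59.0 + 67.8 + 80.4 + 67.2) / 11 = 77.4727
σ̂ = R̄ / d₂ = 77.4727 / 1.693 = 45.7606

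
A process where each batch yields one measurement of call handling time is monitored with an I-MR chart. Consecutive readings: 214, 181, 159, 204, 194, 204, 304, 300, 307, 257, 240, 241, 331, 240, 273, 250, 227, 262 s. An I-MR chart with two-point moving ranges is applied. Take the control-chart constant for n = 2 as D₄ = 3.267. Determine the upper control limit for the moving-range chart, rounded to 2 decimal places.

114.15

Moving ranges: 33, 22, 45, 10, 10, 100, 4, 7, 50, 17, 1, 90, 91, 33, 23, 23, 35; M̄R̄ = 594.0000 / 17 = 34.9412
UCL_MR = D₄·M̄R̄ = 3.267 × 34.9412 = 114.1528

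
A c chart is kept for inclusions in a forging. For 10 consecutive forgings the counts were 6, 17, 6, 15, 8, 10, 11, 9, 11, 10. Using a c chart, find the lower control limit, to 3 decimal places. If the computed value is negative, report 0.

0.672

c̄ = (6 + 17 + 6 + 15 + 8 + 10 + 11 + 9 + 11 + 10) / 10 = 103 / 10 = 10.3000
LCL = c̄ − 3√c̄ = 10.3000 − 3 × 3.2094 = 0.6719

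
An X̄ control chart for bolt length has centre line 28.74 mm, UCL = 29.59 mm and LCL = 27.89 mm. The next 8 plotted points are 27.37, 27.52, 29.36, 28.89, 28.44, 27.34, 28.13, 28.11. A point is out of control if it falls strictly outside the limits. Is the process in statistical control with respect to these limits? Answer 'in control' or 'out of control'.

Compare each point to [27.89, 29.59]: sample 1 = 27.37 < LCL; sample 2 = 27.52 < LCL; sample 6 = 27.34 < LCL.

out of control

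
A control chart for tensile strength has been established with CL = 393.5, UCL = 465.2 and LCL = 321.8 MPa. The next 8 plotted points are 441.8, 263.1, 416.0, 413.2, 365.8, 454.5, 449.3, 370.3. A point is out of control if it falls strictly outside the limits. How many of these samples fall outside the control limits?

Compare each point to [321.8, 465.2]: sample 2 = 263.1 < LCL.

1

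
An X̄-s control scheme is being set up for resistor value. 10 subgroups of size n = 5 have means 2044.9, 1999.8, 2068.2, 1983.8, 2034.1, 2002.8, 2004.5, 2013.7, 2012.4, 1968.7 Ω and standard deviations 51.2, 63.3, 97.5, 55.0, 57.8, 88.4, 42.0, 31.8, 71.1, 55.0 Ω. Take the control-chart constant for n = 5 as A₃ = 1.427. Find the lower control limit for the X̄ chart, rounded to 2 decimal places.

X̄̄ = (2044.9 + 1999.8 + 2068.2 + 1983.8 + 2034.1 + 2002.8 + 2004.5 + 2013.7 + 2012.4 + 1968.7) / 10 = 2013.2900
s̄ = (51.2 + 63.3 + 97.5 + 55.0 + 57.8 + 88.4 + 42.0 + 31.8 + 71.1 + 55.0) / 10 = 61.3100
LCL = X̄̄ − A₃·s̄ = 2013.2900 − 1.427 × 61.3100 = 1925.8006

1925.80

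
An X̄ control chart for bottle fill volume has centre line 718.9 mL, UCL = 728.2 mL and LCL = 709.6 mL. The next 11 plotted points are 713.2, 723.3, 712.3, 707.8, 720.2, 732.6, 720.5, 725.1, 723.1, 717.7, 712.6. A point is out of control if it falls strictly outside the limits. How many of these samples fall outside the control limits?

Compare each point to [709.6, 728.2]: sample 4 = 707.8 < LCL; sample 6 = 732.6 > UCL.

2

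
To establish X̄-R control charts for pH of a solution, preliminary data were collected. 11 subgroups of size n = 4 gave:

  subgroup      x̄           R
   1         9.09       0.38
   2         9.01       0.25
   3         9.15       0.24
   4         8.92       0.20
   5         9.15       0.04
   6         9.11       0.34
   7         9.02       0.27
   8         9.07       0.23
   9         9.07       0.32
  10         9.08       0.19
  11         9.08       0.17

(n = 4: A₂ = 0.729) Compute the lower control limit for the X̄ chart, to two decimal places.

X̄̄ = (9.09 + 9.01 + 9.15 + 8.92 + 9.15 + 9.11 + 9.02 + 9.07 + 9.07 + 9.08 + 9.08) / 11 = 99.7500 / 11 = 9.0682
R̄ = (0.38 + 0.25 + 0.24 + 0.20 + 0.04 + 0.34 + 0.27 + 0.23 + 0.32 + 0.19 + 0.17) / 11 = 2.6300 / 11 = 0.2391
LCL = X̄̄ − A₂·R̄ = 9.0682 − 0.729 × 0.2391 = 8.8939

8.89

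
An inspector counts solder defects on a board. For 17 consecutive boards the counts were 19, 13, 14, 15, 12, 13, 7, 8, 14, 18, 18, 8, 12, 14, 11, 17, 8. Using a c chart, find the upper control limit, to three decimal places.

23.817

c̄ = (19 + 13 + 14 + 15 + 12 + 13 + 7 + 8 + 14 + 18 + 18 + 8 + 12 + 14 + 11 + 17 + 8) / 17 = 221 / 17 = 13.0000
UCL = c̄ + 3√c̄ = 13.0000 + 3 × √13.0000 = 13.0000 + 3 × 3.6056 = 23.8167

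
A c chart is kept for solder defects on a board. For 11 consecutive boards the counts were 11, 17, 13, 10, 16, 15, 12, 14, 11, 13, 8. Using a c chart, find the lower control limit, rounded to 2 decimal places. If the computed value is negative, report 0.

c̄ = (11 + 17 + 13 + 10 + 16 + 15 + 12 + 14 + 11 + 13 + 8) / 11 = 140 / 11 = 12.7273
LCL = c̄ − 3√c̄ = 12.7273 − 3 × 3.5675 = 2.0247

2.02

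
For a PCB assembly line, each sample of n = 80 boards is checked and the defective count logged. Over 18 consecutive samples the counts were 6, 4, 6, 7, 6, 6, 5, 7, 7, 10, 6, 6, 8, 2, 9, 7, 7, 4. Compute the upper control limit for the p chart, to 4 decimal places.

0.1687

p̄ = Σdᵢ / (k·n) = 113 / (18 × 80) = 0.07847
UCL = p̄ + 3·√(p̄(1−p̄)/n) = 0.07847 + 3 × √(0.07847×0.92153/80) = 0.07847 + 3 × 0.03007 = 0.16867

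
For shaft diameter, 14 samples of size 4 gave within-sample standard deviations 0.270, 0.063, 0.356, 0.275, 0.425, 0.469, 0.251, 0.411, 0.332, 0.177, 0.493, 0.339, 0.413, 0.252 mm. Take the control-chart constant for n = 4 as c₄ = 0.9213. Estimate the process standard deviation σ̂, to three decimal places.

s̄ = (0.270 + 0.063 + 0.356 + 0.275 + 0.425 + 0.469 + 0.251 + 0.411 + 0.332 + 0.177 + 0.493 + 0.339 + 0.413 + 0.252) / 14 = 0.3233
σ̂ = s̄ / c₄ = 0.3233 / 0.9213 = 0.3509

0.351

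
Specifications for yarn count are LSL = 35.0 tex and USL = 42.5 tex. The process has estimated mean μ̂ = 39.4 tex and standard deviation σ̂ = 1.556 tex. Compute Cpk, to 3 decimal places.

0.664

Cpu = (USL − μ̂) / (3σ̂) = (42.5 − 39.4) / (3 × 1.556) = 0.6641; Cpl = (μ̂ − LSL) / (3σ̂) = (39.4 − 35.0) / (3 × 1.556) = 0.9426; Cpk = min(Cpu, Cpl) = 0.6641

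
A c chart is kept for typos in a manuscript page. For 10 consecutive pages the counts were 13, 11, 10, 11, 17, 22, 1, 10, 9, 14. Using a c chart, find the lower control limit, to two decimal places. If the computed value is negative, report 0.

c̄ = (13 + 11 + 10 + 11 + 17 + 22 + 1 + 10 + 9 + 14) / 10 = 118 / 10 = 11.8000
LCL = c̄ − 3√c̄ = 11.8000 − 3 × 3.4351 = 1.4947

1.49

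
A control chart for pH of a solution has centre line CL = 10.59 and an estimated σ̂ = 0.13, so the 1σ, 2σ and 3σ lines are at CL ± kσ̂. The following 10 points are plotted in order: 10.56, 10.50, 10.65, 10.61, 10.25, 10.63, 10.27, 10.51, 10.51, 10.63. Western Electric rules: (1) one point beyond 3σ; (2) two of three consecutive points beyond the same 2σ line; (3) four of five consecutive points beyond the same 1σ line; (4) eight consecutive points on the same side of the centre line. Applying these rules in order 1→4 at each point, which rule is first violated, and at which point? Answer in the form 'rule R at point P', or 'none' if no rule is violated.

Zone of each point (C = within 1σ̂, B = 1σ̂–2σ̂, A = 2σ̂–3σ̂, * = beyond 3σ̂; sign = side of CL): 1:-C, 2:-C, 3:+C, 4:+C, 5:-A, 6:+C, 7:-A, 8:-C, 9:-C, 10:+C
Rule 2 (two of three consecutive points beyond the same 2σ limit) is satisfied at point 7.

rule 2 at point 7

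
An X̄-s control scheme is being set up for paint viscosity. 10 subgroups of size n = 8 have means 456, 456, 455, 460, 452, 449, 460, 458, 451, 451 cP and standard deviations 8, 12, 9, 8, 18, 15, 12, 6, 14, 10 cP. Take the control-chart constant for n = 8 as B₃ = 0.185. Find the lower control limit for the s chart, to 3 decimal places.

2.072

s̄ = (8 + 12 + 9 + 8 + 18 + 15 + 12 + 6 + 14 + 10) / 10 = 11.2000
LCL_s = B₃·s̄ = 0.185 × 11.2000 = 2.0720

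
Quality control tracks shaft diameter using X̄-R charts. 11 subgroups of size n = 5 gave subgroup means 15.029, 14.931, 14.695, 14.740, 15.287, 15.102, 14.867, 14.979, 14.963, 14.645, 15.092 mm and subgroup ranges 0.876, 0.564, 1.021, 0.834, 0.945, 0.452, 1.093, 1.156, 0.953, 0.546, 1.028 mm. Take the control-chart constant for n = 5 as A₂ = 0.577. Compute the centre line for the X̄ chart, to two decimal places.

X̄̄ = (15.029 + 14.931 + 14.695 + 14.740 + 15.287 + 15.102 + 14.867 + 14.979 + 14.963 + 14.645 + 15.092) / 11 = 164.3300 / 11 = 14.9391
CL = X̄̄ = 14.9391

14.94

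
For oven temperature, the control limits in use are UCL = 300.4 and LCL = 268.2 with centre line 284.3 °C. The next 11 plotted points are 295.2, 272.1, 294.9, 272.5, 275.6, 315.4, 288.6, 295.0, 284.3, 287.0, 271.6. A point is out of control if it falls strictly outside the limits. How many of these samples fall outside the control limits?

Compare each point to [268.2, 300.4]: sample 6 = 315.4 > UCL.

1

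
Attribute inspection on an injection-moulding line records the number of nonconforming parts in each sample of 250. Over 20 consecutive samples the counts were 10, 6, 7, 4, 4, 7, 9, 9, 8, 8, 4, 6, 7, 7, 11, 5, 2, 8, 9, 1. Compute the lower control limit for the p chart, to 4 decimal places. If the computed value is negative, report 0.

p̄ = Σdᵢ / (k·n) = 132 / (20 × 250) = 0.02640
LCL = p̄ − 3·√(p̄(1−p̄)/n) = 0.02640 − 3 × 0.01014 = -0.00402 → 0 (negative, so LCL = 0)

0.0000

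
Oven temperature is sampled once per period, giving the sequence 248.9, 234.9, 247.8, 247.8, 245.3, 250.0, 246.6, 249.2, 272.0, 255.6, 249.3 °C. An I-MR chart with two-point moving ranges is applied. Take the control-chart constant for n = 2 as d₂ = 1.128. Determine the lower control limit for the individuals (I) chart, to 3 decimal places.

226.998

X̄ = (248.9 + 234.9 + 247.8 + 247.8 + 245.3 + 250.0 + 246.6 + 249.2 + 272.0 + 255.6 + 249.3) / 11 = 249.7636
Moving ranges: 14.0, 12.9, 0.0, 2.5, 4.7, 3.4, 2.6, 22.8, 16.4, 6.3; M̄R̄ = 85.6000 / 10 = 8.5600
LCL = X̄ − 3·M̄R̄/d₂ = 249.7636 − 3 × 8.5600 / 1.128 = 226.9977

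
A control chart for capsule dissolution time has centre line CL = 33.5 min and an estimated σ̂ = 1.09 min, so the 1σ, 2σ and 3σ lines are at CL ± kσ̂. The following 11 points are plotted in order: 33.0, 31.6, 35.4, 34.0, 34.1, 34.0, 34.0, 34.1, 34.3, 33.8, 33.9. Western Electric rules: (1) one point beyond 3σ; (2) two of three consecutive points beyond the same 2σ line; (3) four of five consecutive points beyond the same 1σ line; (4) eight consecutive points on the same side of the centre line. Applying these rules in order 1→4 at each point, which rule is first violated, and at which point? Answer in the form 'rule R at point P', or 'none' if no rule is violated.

rule 4 at point 10

Zone of each point (C = within 1σ̂, B = 1σ̂–2σ̂, A = 2σ̂–3σ̂, * = beyond 3σ̂; sign = side of CL): 1:-C, 2:-B, 3:+B, 4:+C, 5:+C, 6:+C, 7:+C, 8:+C, 9:+C, 10:+C, 11:+C
Rule 4 (eight consecutive points on the same side of the centre line) is satisfied at point 10.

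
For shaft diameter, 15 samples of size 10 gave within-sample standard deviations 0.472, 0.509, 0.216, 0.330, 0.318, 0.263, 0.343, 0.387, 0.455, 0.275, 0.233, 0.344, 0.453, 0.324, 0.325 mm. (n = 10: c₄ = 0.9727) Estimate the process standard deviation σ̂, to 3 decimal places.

s̄ = (0.472 + 0.509 + 0.216 + 0.330 + 0.318 + 0.263 + 0.343 + 0.387 + 0.455 + 0.275 + 0.233 + 0.344 + 0.453 + 0.324 + 0.325) / 15 = 0.3498
σ̂ = s̄ / c₄ = 0.3498 / 0.9727 = 0.3596

0.360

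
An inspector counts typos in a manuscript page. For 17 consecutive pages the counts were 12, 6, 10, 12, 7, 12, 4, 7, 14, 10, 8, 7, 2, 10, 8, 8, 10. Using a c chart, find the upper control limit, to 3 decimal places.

c̄ = (12 + 6 + 10 + 12 + 7 + 12 + 4 + 7 + 14 + 10 + 8 + 7 + 2 + 10 + 8 + 8 + 10) / 17 = 147 / 17 = 8.6471
UCL = c̄ + 3√c̄ = 8.6471 + 3 × √8.6471 = 8.6471 + 3 × 2.9406 = 17.4688

17.469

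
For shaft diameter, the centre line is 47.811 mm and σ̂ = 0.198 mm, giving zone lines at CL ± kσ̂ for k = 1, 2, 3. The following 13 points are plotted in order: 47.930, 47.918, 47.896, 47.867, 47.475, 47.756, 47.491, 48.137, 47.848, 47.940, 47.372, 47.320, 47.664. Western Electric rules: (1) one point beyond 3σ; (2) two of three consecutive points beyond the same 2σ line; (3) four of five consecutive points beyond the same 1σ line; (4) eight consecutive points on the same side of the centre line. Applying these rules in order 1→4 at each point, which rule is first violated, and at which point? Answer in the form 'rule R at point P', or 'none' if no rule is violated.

Zone of each point (C = within 1σ̂, B = 1σ̂–2σ̂, A = 2σ̂–3σ̂, * = beyond 3σ̂; sign = side of CL): 1:+C, 2:+C, 3:+C, 4:+C, 5:-B, 6:-C, 7:-B, 8:+B, 9:+C, 10:+C, 11:-A, 12:-A, 13:-C
Rule 2 (two of three consecutive points beyond the same 2σ limit) is satisfied at point 12.

rule 2 at point 12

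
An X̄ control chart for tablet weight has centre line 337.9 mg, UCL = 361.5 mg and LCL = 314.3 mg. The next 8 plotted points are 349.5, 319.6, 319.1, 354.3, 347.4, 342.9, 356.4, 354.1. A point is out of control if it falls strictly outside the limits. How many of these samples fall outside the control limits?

All 8 points lie within [314.3, 361.5].

0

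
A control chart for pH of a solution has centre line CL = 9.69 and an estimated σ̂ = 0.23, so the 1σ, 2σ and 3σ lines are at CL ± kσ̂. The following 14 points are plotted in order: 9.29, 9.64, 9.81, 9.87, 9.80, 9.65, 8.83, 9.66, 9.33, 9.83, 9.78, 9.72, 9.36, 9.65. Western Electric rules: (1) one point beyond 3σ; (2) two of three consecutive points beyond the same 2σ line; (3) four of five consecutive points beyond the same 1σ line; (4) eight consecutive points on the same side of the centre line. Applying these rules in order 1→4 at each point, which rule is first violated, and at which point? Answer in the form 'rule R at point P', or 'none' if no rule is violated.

Zone of each point (C = within 1σ̂, B = 1σ̂–2σ̂, A = 2σ̂–3σ̂, * = beyond 3σ̂; sign = side of CL): 1:-B, 2:-C, 3:+C, 4:+C, 5:+C, 6:-C, 7:-*, 8:-C, 9:-B, 10:+C, 11:+C, 12:+C, 13:-B, 14:-C
Rule 1 (one point beyond the 3σ limits) is satisfied at point 7.

rule 1 at point 7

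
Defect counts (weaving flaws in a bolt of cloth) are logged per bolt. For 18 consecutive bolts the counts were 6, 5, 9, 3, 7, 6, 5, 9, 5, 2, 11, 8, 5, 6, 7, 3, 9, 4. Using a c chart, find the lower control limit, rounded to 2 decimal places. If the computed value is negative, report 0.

c̄ = (6 + 5 + 9 + 3 + 7 + 6 + 5 + 9 + 5 + 2 + 11 + 8 + 5 + 6 + 7 + 3 + 9 + 4) / 18 = 110 / 18 = 6.1111
LCL = c̄ − 3√c̄ = 6.1111 − 3 × 2.4721 = -1.3051 → 0 (cannot be negative)

0.00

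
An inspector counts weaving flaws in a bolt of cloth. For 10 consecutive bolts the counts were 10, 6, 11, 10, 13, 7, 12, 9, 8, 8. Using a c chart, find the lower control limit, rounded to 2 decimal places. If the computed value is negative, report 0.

c̄ = (10 + 6 + 11 + 10 + 13 + 7 + 12 + 9 + 8 + 8) / 10 = 94 / 10 = 9.4000
LCL = c̄ − 3√c̄ = 9.4000 − 3 × 3.0659 = 0.2022

0.20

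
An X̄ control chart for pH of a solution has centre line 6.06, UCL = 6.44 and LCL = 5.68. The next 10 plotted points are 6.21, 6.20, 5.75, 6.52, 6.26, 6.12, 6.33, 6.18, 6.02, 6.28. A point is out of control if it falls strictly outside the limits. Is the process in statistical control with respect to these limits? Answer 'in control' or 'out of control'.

out of control

Compare each point to [5.68, 6.44]: sample 4 = 6.52 > UCL.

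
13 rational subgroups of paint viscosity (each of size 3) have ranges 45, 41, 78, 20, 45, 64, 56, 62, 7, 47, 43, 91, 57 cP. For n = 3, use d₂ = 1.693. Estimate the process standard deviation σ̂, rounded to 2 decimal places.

R̄ = (45 + 41 + 78 + 20 + 45 + 64 + 56 + 62 + 7 + 47 + 43 + 91 + 57) / 13 = 50.4615
σ̂ = R̄ / d₂ = 50.4615 / 1.693 = 29.8060

29.81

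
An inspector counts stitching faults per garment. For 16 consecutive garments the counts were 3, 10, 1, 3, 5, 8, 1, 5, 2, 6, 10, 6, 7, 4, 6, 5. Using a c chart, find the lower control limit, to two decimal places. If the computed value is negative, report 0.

c̄ = (3 + 10 + 1 + 3 + 5 + 8 + 1 + 5 + 2 + 6 + 10 + 6 + 7 + 4 + 6 + 5) / 16 = 82 / 16 = 5.1250
LCL = c̄ − 3√c̄ = 5.1250 − 3 × 2.2638 = -1.6665 → 0 (cannot be negative)

0.00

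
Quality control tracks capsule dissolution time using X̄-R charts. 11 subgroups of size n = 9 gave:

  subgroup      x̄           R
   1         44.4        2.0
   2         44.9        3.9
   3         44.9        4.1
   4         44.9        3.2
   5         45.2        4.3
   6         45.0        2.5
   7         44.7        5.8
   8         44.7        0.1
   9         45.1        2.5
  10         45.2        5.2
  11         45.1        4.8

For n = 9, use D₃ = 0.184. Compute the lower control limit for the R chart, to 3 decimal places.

0.642

R̄ = (2.0 + 3.9 + 4.1 + 3.2 + 4.3 + 2.5 + 5.8 + 0.1 + 2.5 + 5.2 + 4.8) / 11 = 38.4000 / 11 = 3.4909
LCL_R = D₃·R̄ = 0.184 × 3.4909 = 0.6423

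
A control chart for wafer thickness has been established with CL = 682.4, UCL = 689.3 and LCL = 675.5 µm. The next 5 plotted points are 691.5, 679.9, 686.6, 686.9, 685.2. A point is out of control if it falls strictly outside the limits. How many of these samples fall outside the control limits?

1

Compare each point to [675.5, 689.3]: sample 1 = 691.5 > UCL.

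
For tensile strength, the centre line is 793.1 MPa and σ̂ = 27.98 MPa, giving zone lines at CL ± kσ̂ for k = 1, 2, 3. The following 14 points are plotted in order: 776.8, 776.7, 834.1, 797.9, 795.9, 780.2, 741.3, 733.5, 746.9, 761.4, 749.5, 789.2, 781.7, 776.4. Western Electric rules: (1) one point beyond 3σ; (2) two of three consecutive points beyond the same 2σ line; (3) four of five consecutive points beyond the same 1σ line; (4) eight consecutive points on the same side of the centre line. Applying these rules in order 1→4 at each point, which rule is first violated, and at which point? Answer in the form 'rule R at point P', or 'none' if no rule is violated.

Zone of each point (C = within 1σ̂, B = 1σ̂–2σ̂, A = 2σ̂–3σ̂, * = beyond 3σ̂; sign = side of CL): 1:-C, 2:-C, 3:+B, 4:+C, 5:+C, 6:-C, 7:-B, 8:-A, 9:-B, 10:-B, 11:-B, 12:-C, 13:-C, 14:-C
Rule 3 (four of five consecutive points beyond the same 1σ limit) is satisfied at point 10.

rule 3 at point 10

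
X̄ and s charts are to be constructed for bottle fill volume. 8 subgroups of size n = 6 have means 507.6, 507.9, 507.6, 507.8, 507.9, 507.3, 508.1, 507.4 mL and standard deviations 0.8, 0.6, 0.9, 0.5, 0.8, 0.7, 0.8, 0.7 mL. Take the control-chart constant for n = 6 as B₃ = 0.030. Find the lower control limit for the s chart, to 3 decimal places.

s̄ = (0.8 + 0.6 + 0.9 + 0.5 + 0.8 + 0.7 + 0.8 + 0.7) / 8 = 0.7250
LCL_s = B₃·s̄ = 0.030 × 0.7250 = 0.0217

0.022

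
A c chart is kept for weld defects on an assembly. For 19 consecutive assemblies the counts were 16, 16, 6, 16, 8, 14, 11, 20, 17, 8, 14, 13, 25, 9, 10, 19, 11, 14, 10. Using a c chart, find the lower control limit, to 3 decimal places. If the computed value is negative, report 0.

c̄ = (16 + 16 + 6 + 16 + 8 + 14 + 11 + 20 + 17 + 8 + 14 + 13 + 25 + 9 + 10 + 19 + 11 + 14 + 10) / 19 = 257 / 19 = 13.5263
LCL = c̄ − 3√c̄ = 13.5263 − 3 × 3.6778 = 2.4929

2.493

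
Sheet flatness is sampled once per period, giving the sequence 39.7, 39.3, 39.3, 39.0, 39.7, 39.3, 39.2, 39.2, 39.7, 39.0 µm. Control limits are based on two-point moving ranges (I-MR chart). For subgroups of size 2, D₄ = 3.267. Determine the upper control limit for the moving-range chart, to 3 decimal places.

1.125

Moving ranges: 0.4, 0.0, 0.3, 0.7, 0.4, 0.1, 0.0, 0.5, 0.7; M̄R̄ = 3.1000 / 9 = 0.3444
UCL_MR = D₄·M̄R̄ = 3.267 × 0.3444 = 1.1253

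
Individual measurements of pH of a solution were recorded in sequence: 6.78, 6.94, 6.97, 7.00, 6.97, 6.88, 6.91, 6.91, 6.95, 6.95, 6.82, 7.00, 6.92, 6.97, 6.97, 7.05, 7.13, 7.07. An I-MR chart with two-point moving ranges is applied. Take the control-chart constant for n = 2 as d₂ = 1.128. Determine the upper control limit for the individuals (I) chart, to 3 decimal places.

7.122

X̄ = (6.78 + 6.94 + 6.97 + 7.00 + 6.97 + 6.88 + 6.91 + 6.91 + 6.95 + 6.95 + 6.82 + 7.00 + 6.92 + 6.97 + 6.97 + 7.05 + 7.13 + 7.07) / 18 = 6.9550
Moving ranges: 0.16, 0.03, 0.03, 0.03, 0.09, 0.03, 0.00, 0.04, 0.00, 0.13, 0.18, 0.08, 0.05, 0.00, 0.08, 0.08, 0.06; M̄R̄ = 1.0700 / 17 = 0.0629
UCL = X̄ + 3·M̄R̄/d₂ = 6.9550 + 3 × 0.0629 / 1.128 = 7.1224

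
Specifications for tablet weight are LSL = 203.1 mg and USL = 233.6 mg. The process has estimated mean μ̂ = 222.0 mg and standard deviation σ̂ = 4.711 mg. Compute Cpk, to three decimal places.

Cpu = (USL − μ̂) / (3σ̂) = (233.6 − 222.0) / (3 × 4.711) = 0.8208; Cpl = (μ̂ − LSL) / (3σ̂) = (222.0 − 203.1) / (3 × 4.711) = 1.3373; Cpk = min(Cpu, Cpl) = 0.8208

0.821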